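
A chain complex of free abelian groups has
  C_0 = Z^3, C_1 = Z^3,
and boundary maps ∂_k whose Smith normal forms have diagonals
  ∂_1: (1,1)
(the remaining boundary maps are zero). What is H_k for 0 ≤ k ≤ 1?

H_0: b_0 = 3 − 0 − 2 = 1; torsion from ∂_1 factors > 1: none. So H_0 ≅ Z.
H_1: b_1 = 3 − 2 − 0 = 1; torsion from ∂_2 factors > 1: none. So H_1 ≅ Z.

H_0 ≅ Z,  H_1 ≅ Z.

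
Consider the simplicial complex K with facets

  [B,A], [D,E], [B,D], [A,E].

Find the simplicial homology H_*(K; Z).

H_0 = Z,  H_1 = Z.

Take the total order A < B < D < E on the vertex set. Then K (dimension 1) consists of the simplices:

  0-simplices (4): A, B, D, E
  1-simplices (4): AB, AE, BD, DE

giving chain groups C_0 ≅ Z^4, C_1 ≅ Z^4.

Boundary ∂_1: C_1 → C_0 sends each edge [p,q] (with p < q) to q − p. For instance
  ∂DE = E − D.
As a 4×4 matrix over Z this has rank 3, with invariant factors (1,1,1).

Computing H_k = (kernel of ∂_k) / (image of ∂_{k+1}):

  H_0: rank C_0 − rank ∂_1 = 4 − 3 = 1, and the invariant factors of ∂_1 are all 1, so H_0 = Z.
  H_1: rank ker ∂_1 − rank ∂_2 = (4 − 3) − 0 = 1, and there is no ∂_2, so H_1 = Z.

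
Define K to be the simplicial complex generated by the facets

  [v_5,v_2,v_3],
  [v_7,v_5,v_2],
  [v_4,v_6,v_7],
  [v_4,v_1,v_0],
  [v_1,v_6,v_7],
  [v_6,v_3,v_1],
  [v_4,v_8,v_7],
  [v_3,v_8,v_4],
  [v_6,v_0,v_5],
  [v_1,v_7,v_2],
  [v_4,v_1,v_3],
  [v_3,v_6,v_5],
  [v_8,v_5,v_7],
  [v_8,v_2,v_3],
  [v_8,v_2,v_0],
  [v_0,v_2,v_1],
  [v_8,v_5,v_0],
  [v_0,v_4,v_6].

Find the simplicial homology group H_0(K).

Fix the vertex order v_0 < v_1 < v_2 < v_3 < v_4 < v_5 < v_6 < v_7 < v_8 and write every simplex with vertices in increasing order. Then dim K = 2 and the simplices of K are:

  0-simplices (9): [v_0], [v_1], [v_2], [v_3], [v_4], [v_5], [v_6], [v_7], [v_8]
  1-simplices (27): (27 of them)
  2-simplices (18): (18 of them)

giving chain groups C_0 ≅ Z^9, C_1 ≅ Z^27, C_2 ≅ Z^18.

∂_1: C_1 → C_0 maps an edge to its endpoints' difference, ∂[p,q] = q − p. For instance
  ∂[v_4,v_7] = [v_7] − [v_4].
This gives a 9×27 integer matrix of rank 8; reducing to Smith normal form yields diagonal entries (1,1,1,1,1,1,1,1).

Boundary ∂_2: C_2 → C_1 acts by ∂[p,q,r] = [q,r] − [p,r] + [p,q]. For instance
  ∂[v_4,v_7,v_8] = [v_7,v_8] − [v_4,v_8] + [v_4,v_7],
  ∂[v_0,v_4,v_6] = [v_4,v_6] − [v_0,v_6] + [v_0,v_4].
This gives a 27×18 integer matrix of rank 18; reducing to Smith normal form yields diagonal entries (1,1,1,1,1,1,1,1,1,1,1,1,1,1,1,1,1,2).

Computing H_k = (kernel of ∂_k) / (image of ∂_{k+1}):

  H_0: rank C_0 − rank ∂_1 = 9 − 8 = 1, and the invariant factors of ∂_1 are all 1, so H_0 ≅ Z.

H_0 ≅ Z.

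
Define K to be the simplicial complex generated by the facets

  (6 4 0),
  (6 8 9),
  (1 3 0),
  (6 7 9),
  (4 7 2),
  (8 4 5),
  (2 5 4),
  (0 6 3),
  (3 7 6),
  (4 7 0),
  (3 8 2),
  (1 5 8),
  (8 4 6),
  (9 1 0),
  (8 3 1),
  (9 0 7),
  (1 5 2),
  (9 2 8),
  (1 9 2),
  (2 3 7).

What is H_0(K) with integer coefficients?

H_0 ≅ Z.

Fix the vertex order 0 < 1 < 2 < 3 < 4 < 5 < 6 < 7 < 8 < 9 and write every simplex with vertices in increasing order. Then dim K = 2 and the simplices of K are:

  0-simplices (10): [0], [1], [2], [3], [4], [5], [6], [7], [8], [9]
  1-simplices (30): (30 of them)
  2-simplices (20): (20 of them)

so the chain groups are C_0 ≅ Z^10, C_1 ≅ Z^30, C_2 ≅ Z^20.

Boundary ∂_1: C_1 → C_0 sends each edge [p,q] (with p < q) to q − p. For instance
  ∂[0,7] = [7] − [0].
As a 10×30 matrix over Z this has rank 9, with invariant factors (1,1,1,1,1,1,1,1,1).

Boundary ∂_2: C_2 → C_1 acts by ∂[p,q,r] = [q,r] − [p,r] + [p,q]. For instance
  ∂[0,1,9] = [1,9] − [0,9] + [0,1],
  ∂[6,8,9] = [8,9] − [6,9] + [6,8].
This gives a 30×20 integer matrix of rank 20; reducing to Smith normal form yields diagonal entries (1,1,1,1,1,1,1,1,1,1,1,1,1,1,1,1,1,1,1,2).

Reading off H_k = ker ∂_k / im ∂_{k+1}:

  H_0: rank C_0 − rank ∂_1 = 10 − 9 = 1, and the invariant factors of ∂_1 are all 1, so H_0 ≅ Z.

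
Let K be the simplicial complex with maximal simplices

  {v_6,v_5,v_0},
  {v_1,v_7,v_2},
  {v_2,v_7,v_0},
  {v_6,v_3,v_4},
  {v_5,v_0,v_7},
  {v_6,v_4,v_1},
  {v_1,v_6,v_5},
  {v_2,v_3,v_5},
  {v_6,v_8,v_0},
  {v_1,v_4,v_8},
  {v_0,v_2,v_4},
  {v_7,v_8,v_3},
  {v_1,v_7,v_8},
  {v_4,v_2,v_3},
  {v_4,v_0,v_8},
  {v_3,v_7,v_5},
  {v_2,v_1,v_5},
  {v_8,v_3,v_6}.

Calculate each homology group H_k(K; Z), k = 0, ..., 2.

H_0 ≅ Z,  H_1 ≅ Z ⊕ Z/2,  H_2 = 0.

Fix the vertex order v_0 < v_1 < v_2 < v_3 < v_4 < v_5 < v_6 < v_7 < v_8 and write every simplex with vertices in increasing order. Then dim K = 2 and the simplices of K are:

  0-simplices (9): [v_0], [v_1], [v_2], [v_3], [v_4], [v_5], [v_6], [v_7], [v_8]
  1-simplices (27): (27 of them)
  2-simplices (18): (18 of them)

giving chain groups C_0 ≅ Z^9, C_1 ≅ Z^27, C_2 ≅ Z^18.

The boundary map ∂_1: C_1 → C_0 maps an edge to its endpoints' difference, ∂[p,q] = q − p. For instance
  ∂[v_0,v_5] = [v_5] − [v_0].
As a 9×27 matrix over Z this has rank 8, with invariant factors (1,1,1,1,1,1,1,1).

∂_2: C_2 → C_1 acts by ∂[p,q,r] = [q,r] − [p,r] + [p,q]. For instance
  ∂[v_1,v_4,v_8] = [v_4,v_8] − [v_1,v_8] + [v_1,v_4],
  ∂[v_1,v_7,v_8] = [v_7,v_8] − [v_1,v_8] + [v_1,v_7].
The resulting 27×18 matrix has rank 18, and its Smith normal form has invariant factors (1,1,1,1,1,1,1,1,1,1,1,1,1,1,1,1,1,2).

Now H_k = ker ∂_k / im ∂_{k+1}, so:

  H_0: rank C_0 − rank ∂_1 = 9 − 8 = 1, and the invariant factors of ∂_1 are all 1, so H_0 = Z.
  H_1: rank ker ∂_1 − rank ∂_2 = (27 − 8) − 18 = 1, and ∂_2 has invariant factor 2 > 1, so H_1 = Z ⊕ Z/2.
  H_2: rank ker ∂_2 − rank ∂_3 = (18 − 18) − 0 = 0, and there is no ∂_3, so H_2 = 0.

As a check, the Euler characteristic is 9 − 27 + 18 = 0, which agrees with 1 − 1 + 0 = 0.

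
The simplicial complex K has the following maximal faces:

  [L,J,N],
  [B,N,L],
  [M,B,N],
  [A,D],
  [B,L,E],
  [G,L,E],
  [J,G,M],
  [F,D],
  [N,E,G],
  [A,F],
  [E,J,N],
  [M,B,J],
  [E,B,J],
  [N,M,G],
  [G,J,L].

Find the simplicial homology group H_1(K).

H_1 ≅ Z ⊕ Z_2.

We work with the vertex ordering A < B < D < E < F < G < J < L < M < N. The simplices of K, each written with vertices in increasing order, are:

  0-simplices (10): A, B, D, E, F, G, J, L, M, N
  1-simplices (21): AD, AF, BE, BJ, BL, BM, BN, DF, EG, EJ, EL, EN, GJ, GL, GM, GN, JL, JM, JN, LN, MN
  2-simplices (12): BEJ, BEL, BJM, BLN, BMN, EGL, EGN, EJN, GJL, GJM, GMN, JLN

giving chain groups C_0 ≅ Z^10, C_1 ≅ Z^21, C_2 ≅ Z^12.

Boundary ∂_1: C_1 → C_0 is given by ∂[p,q] = [q] − [p].
The 10×21 boundary matrix has rank 8 and Smith normal form diag(1,1,1,1,1,1,1,1).

The boundary map ∂_2: C_2 → C_1 maps a triangle to the signed sum of its edges. For instance
  ∂BLN = LN − BN + BL,
  ∂BJM = JM − BM + BJ.
The 21×12 boundary matrix has rank 12 and Smith normal form diag(1,1,1,1,1,1,1,1,1,1,1,2).

Reading off H_k = ker ∂_k / im ∂_{k+1}:

  H_1: rank ker ∂_1 − rank ∂_2 = (21 − 8) − 12 = 1, and ∂_2 has invariant factor 2 > 1, so H_1 ≅ Z ⊕ Z_2.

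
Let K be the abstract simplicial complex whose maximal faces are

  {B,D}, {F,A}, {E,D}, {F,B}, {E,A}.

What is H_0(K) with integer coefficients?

Order the vertices as A < B < D < E < F. Listing each simplex with vertices in this order, K has dimension 1 with simplices:

  0-simplices (5): A, B, D, E, F
  1-simplices (5): AE, AF, BD, BF, DE

so the chain groups are C_0 ≅ Z^5, C_1 ≅ Z^5.

Boundary ∂_1: C_1 → C_0 sends each edge [p,q] (with p < q) to q − p. For instance
  ∂BD = D − B.
This gives a 5×5 integer matrix of rank 4; reducing to Smith normal form yields diagonal entries (1,1,1,1).

Reading off H_k = ker ∂_k / im ∂_{k+1}:

  H_0: rank C_0 − rank ∂_1 = 5 − 4 = 1, and the invariant factors of ∂_1 are all 1, so H_0 = Z.

H_0 = Z.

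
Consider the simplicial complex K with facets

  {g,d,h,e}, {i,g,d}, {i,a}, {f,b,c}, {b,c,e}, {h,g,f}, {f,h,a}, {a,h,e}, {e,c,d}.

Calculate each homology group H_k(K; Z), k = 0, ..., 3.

H_0 = Z,  H_1 = Z^2,  H_2 = 0,  H_3 = 0.

Fix the vertex order a < b < c < d < e < f < g < h < i and write every simplex with vertices in increasing order. Then dim K = 3 and the simplices of K are:

  0-simplices (9): a, b, c, d, e, f, g, h, i
  1-simplices (20): ae, af, ah, ai, bc, be, bf, cd, ce, cf, de, dg, dh, di, eg, eh, fg, fh, gh, gi
  2-simplices (11): aeh, afh, bce, bcf, cde, deg, deh, dgh, dgi, egh, fgh
  3-simplices (1): degh

Hence C_0 ≅ Z^9, C_1 ≅ Z^20, C_2 ≅ Z^11, C_3 ≅ Z^1.

∂_1: C_1 → C_0 is given by ∂[p,q] = [q] − [p].
The 9×20 boundary matrix has rank 8 and Smith normal form diag(1,1,1,1,1,1,1,1).

The boundary map ∂_2: C_2 → C_1 sends each 2-simplex [p,q,r] to [q,r] − [p,r] + [p,q]. For instance
  ∂fgh = gh − fh + fg,
  ∂dgi = gi − di + dg.
As a 20×11 matrix over Z this has rank 10, with invariant factors (1,1,1,1,1,1,1,1,1,1).

Boundary ∂_3: C_3 → C_2 sends each 3-simplex σ to the alternating sum Σ_i (−1)^i (σ with its i-th vertex removed). For instance
  ∂degh = egh − dgh + deh − deg.
The resulting 11×1 matrix has rank 1, and its Smith normal form has invariant factors (1).

Reading off H_k = ker ∂_k / im ∂_{k+1}:

  H_0: rank C_0 − rank ∂_1 = 9 − 8 = 1, and the invariant factors of ∂_1 are all 1, so H_0 = Z.
  H_1: rank ker ∂_1 − rank ∂_2 = (20 − 8) − 10 = 2, and the invariant factors of ∂_2 are all 1, so H_1 = Z^2.
  H_2: rank ker ∂_2 − rank ∂_3 = (11 − 10) − 1 = 0, and the invariant factors of ∂_3 are all 1, so H_2 = 0.
  H_3: rank ker ∂_3 − rank ∂_4 = (1 − 1) − 0 = 0, and there is no ∂_4, so H_3 = 0.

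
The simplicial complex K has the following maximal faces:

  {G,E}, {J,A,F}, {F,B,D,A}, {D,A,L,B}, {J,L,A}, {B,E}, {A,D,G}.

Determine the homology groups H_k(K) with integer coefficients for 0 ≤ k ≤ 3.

H_0 = Z,  H_1 = Z,  H_2 = 0,  H_3 = 0.

Order the vertices as A < B < D < E < F < G < J < L. Listing each simplex with vertices in this order, K has dimension 3 with simplices:

  0-simplices (8): A, B, D, E, F, G, J, L
  1-simplices (16): AB, AD, AF, AG, AJ, AL, BD, BE, BF, BL, DF, DG, DL, EG, FJ, JL
  2-simplices (10): ABD, ABF, ABL, ADF, ADG, ADL, AFJ, AJL, BDF, BDL
  3-simplices (2): ABDF, ABDL

so the chain groups are C_0 ≅ Z^8, C_1 ≅ Z^16, C_2 ≅ Z^10, C_3 ≅ Z^2.

The boundary map ∂_1: C_1 → C_0 sends each edge [p,q] (with p < q) to q − p.
The 8×16 boundary matrix has rank 7 and Smith normal form diag(1,1,1,1,1,1,1).

Boundary ∂_2: C_2 → C_1 maps a triangle to the signed sum of its edges. For instance
  ∂ADL = DL − AL + AD,
  ∂AFJ = FJ − AJ + AF.
The resulting 16×10 matrix has rank 8, and its Smith normal form has invariant factors (1,1,1,1,1,1,1,1).

∂_3: C_3 → C_2 sends each 3-simplex σ to the alternating sum Σ_i (−1)^i (σ with its i-th vertex removed). For instance
  ∂ABDL = BDL − ADL + ABL − ABD,
  ∂ABDF = BDF − ADF + ABF − ABD.
The 10×2 boundary matrix has rank 2 and Smith normal form diag(1,1).

From H_k ≅ ker(∂_k) / im(∂_{k+1}) we obtain:

  H_0: rank C_0 − rank ∂_1 = 8 − 7 = 1, and the invariant factors of ∂_1 are all 1, so H_0 = Z.
  H_1: rank ker ∂_1 − rank ∂_2 = (16 − 7) − 8 = 1, and the invariant factors of ∂_2 are all 1, so H_1 = Z.
  H_2: rank ker ∂_2 − rank ∂_3 = (10 − 8) − 2 = 0, and the invariant factors of ∂_3 are all 1, so H_2 = 0.
  H_3: rank ker ∂_3 − rank ∂_4 = (2 − 2) − 0 = 0, and there is no ∂_4, so H_3 = 0.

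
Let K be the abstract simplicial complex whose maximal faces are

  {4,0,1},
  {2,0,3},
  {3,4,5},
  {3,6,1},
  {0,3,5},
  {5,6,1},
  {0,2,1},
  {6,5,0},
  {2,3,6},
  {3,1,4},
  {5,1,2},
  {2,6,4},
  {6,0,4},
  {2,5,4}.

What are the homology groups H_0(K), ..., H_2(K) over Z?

Fix the vertex order 0 < 1 < 2 < 3 < 4 < 5 < 6 and write every simplex with vertices in increasing order. Then dim K = 2 and the simplices of K are:

  0-simplices (7): [0], [1], [2], [3], [4], [5], [6]
  1-simplices (21): [0,1], [0,2], [0,3], [0,4], [0,5], [0,6], [1,2], [1,3], [1,4], [1,5], [1,6], [2,3], [2,4], [2,5], [2,6], [3,4], [3,5], [3,6], [4,5], [4,6], [5,6]
  2-simplices (14): [0,1,2], [0,1,4], [0,2,3], [0,3,5], [0,4,6], [0,5,6], [1,2,5], [1,3,4], [1,3,6], [1,5,6], [2,3,6], [2,4,5], [2,4,6], [3,4,5]

giving chain groups C_0 ≅ Z^7, C_1 ≅ Z^21, C_2 ≅ Z^14.

The boundary map ∂_1: C_1 → C_0 maps an edge to its endpoints' difference, ∂[p,q] = q − p. For instance
  ∂[2,3] = [3] − [2].
As a 7×21 matrix over Z this has rank 6, with invariant factors (1,1,1,1,1,1).

The boundary map ∂_2: C_2 → C_1 maps a triangle to the signed sum of its edges. For instance
  ∂[1,2,5] = [2,5] − [1,5] + [1,2],
  ∂[0,3,5] = [3,5] − [0,5] + [0,3].
As a 21×14 matrix over Z this has rank 13, with invariant factors (1,1,1,1,1,1,1,1,1,1,1,1,1).

Computing H_k = (kernel of ∂_k) / (image of ∂_{k+1}):

  H_0: rank C_0 − rank ∂_1 = 7 − 6 = 1, and the invariant factors of ∂_1 are all 1, so H_0 ≅ Z.
  H_1: rank ker ∂_1 − rank ∂_2 = (21 − 6) − 13 = 2, and the invariant factors of ∂_2 are all 1, so H_1 ≅ Z^2.
  H_2: rank ker ∂_2 − rank ∂_3 = (14 − 13) − 0 = 1, and there is no ∂_3, so H_2 ≅ Z.

H_0 = Z,  H_1 = Z^2,  H_2 = Z.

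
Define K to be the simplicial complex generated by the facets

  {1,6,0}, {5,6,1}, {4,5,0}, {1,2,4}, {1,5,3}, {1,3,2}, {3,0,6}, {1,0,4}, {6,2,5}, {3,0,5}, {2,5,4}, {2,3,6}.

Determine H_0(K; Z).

K has 7 vertices, 18 edges, 12 triangles.
rank ∂_0 = 0, rank ∂_1 = 6 ⇒ b_0 = 7 − 0 − 6 = 1; all invariant factors of ∂_1 are 1 so no torsion. So H_0 ≅ Z.

H_0 ≅ Z.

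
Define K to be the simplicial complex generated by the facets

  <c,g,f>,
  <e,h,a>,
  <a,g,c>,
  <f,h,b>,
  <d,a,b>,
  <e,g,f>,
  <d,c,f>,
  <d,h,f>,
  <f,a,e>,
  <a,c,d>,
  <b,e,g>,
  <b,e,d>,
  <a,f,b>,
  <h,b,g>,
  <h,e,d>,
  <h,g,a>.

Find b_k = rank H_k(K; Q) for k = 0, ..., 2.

b_0 = 1, b_1 = 2, b_2 = 1.

Order the vertices as a < b < c < d < e < f < g < h. Listing each simplex with vertices in this order, K has dimension 2 with simplices:

  0-simplices (8): a, b, c, d, e, f, g, h
  1-simplices (24): ab, ac, ad, ae, af, ag, ah, bd, be, bf, bg, bh, cd, cf, cg, de, df, dh, ef, eg, eh, fg, fh, gh
  2-simplices (16): abd, abf, acd, acg, aef, aeh, agh, bde, beg, bfh, bgh, cdf, cfg, deh, dfh, efg

giving chain groups C_0 ≅ Z^8, C_1 ≅ Z^24, C_2 ≅ Z^16.

∂_1: C_1 → C_0 sends each edge [p,q] (with p < q) to q − p.
This gives a 8×24 integer matrix of rank 7; reducing to Smith normal form yields diagonal entries (1,1,1,1,1,1,1).

Boundary ∂_2: C_2 → C_1 maps a triangle to the signed sum of its edges. For instance
  ∂aef = ef − af + ae,
  ∂cdf = df − cf + cd.
The resulting 24×16 matrix has rank 15, and its Smith normal form has invariant factors (1,1,1,1,1,1,1,1,1,1,1,1,1,1,1).

From H_k ≅ ker(∂_k) / im(∂_{k+1}) we obtain:

  H_0: rank C_0 − rank ∂_1 = 8 − 7 = 1, and the invariant factors of ∂_1 are all 1, so H_0 = Z.
  H_1: rank ker ∂_1 − rank ∂_2 = (24 − 7) − 15 = 2, and the invariant factors of ∂_2 are all 1, so H_1 = Z^2.
  H_2: rank ker ∂_2 − rank ∂_3 = (16 − 15) − 0 = 1, and there is no ∂_3, so H_2 = Z.

(K is a triangulation of the torus T^2.)

Hence the Betti numbers are b_0 = 1, b_1 = 2, b_2 = 1.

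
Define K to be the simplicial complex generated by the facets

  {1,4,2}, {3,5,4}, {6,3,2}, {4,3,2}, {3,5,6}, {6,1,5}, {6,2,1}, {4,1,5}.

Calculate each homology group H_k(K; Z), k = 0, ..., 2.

We work with the vertex ordering 1 < 2 < 3 < 4 < 5 < 6. The simplices of K, each written with vertices in increasing order, are:

  0-simplices (6): [1], [2], [3], [4], [5], [6]
  1-simplices (12): [1,2], [1,4], [1,5], [1,6], [2,3], [2,4], [2,6], [3,4], [3,5], [3,6], [4,5], [5,6]
  2-simplices (8): [1,2,4], [1,2,6], [1,4,5], [1,5,6], [2,3,4], [2,3,6], [3,4,5], [3,5,6]

so the chain groups are C_0 ≅ Z^6, C_1 ≅ Z^12, C_2 ≅ Z^8.

Boundary ∂_1: C_1 → C_0 sends each edge [p,q] (with p < q) to q − p. For instance
  ∂[1,5] = [5] − [1].
As a 6×12 matrix over Z this has rank 5, with invariant factors (1,1,1,1,1).

Boundary ∂_2: C_2 → C_1 acts by ∂[p,q,r] = [q,r] − [p,r] + [p,q]. For instance
  ∂[3,5,6] = [5,6] − [3,6] + [3,5],
  ∂[1,2,4] = [2,4] − [1,4] + [1,2].
This gives a 12×8 integer matrix of rank 7; reducing to Smith normal form yields diagonal entries (1,1,1,1,1,1,1).

Now H_k = ker ∂_k / im ∂_{k+1}, so:

  H_0: rank C_0 − rank ∂_1 = 6 − 5 = 1, and the invariant factors of ∂_1 are all 1, so H_0 ≅ Z.
  H_1: rank ker ∂_1 − rank ∂_2 = (12 − 5) − 7 = 0, and the invariant factors of ∂_2 are all 1, so H_1 ≅ 0.
  H_2: rank ker ∂_2 − rank ∂_3 = (8 − 7) − 0 = 1, and there is no ∂_3, so H_2 ≅ Z.

(K is a triangulation of the 2-sphere S^2.)

H_0 = Z,  H_1 = 0,  H_2 = Z.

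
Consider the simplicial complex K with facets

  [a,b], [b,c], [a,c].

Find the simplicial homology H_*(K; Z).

Fix the vertex order a < b < c and write every simplex with vertices in increasing order. Then dim K = 1 and the simplices of K are:

  0-simplices (3): a, b, c
  1-simplices (3): ab, ac, bc

so the chain groups are C_0 ≅ Z^3, C_1 ≅ Z^3.

Boundary ∂_1: C_1 → C_0 maps an edge to its endpoints' difference, ∂[p,q] = q − p. For instance
  ∂bc = c − b.
This gives a 3×3 integer matrix of rank 2; reducing to Smith normal form yields diagonal entries (1,1).

From H_k ≅ ker(∂_k) / im(∂_{k+1}) we obtain:

  H_0: rank C_0 − rank ∂_1 = 3 − 2 = 1, and the invariant factors of ∂_1 are all 1, so H_0 = Z.
  H_1: rank ker ∂_1 − rank ∂_2 = (3 − 2) − 0 = 1, and there is no ∂_2, so H_1 = Z.

(K is a triangulation of the circle S^1.)

H_0 ≅ Z,  H_1 ≅ Z.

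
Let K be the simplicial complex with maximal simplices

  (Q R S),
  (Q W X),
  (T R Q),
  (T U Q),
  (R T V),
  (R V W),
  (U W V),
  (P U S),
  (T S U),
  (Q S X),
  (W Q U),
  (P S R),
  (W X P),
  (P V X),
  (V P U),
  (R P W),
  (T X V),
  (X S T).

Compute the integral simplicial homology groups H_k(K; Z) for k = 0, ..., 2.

H_0 ≅ Z,  H_1 ≅ Z ⊕ Z_2,  H_2 = 0.

Fix the vertex order P < Q < R < S < T < U < V < W < X and write every simplex with vertices in increasing order. Then dim K = 2 and the simplices of K are:

  0-simplices (9): P, Q, R, S, T, U, V, W, X
  1-simplices (27): PR, PS, PU, PV, PW, PX, QR, QS, QT, QU, QW, QX, RS, RT, RV, RW, ST, SU, SX, TU, TV, TX, UV, UW, VW, VX, WX
  2-simplices (18): PRS, PRW, PSU, PUV, PVX, PWX, QRS, QRT, QSX, QTU, QUW, QWX, RTV, RVW, STU, STX, TVX, UVW

Hence C_0 ≅ Z^9, C_1 ≅ Z^27, C_2 ≅ Z^18.

∂_1: C_1 → C_0 maps an edge to its endpoints' difference, ∂[p,q] = q − p.
This gives a 9×27 integer matrix of rank 8; reducing to Smith normal form yields diagonal entries (1,1,1,1,1,1,1,1).

Boundary ∂_2: C_2 → C_1 acts by ∂[p,q,r] = [q,r] − [p,r] + [p,q]. For instance
  ∂PVX = VX − PX + PV,
  ∂PRW = RW − PW + PR.
The resulting 27×18 matrix has rank 18, and its Smith normal form has invariant factors (1,1,1,1,1,1,1,1,1,1,1,1,1,1,1,1,1,2).

Now H_k = ker ∂_k / im ∂_{k+1}, so:

  H_0: rank C_0 − rank ∂_1 = 9 − 8 = 1, and the invariant factors of ∂_1 are all 1, so H_0 ≅ Z.
  H_1: rank ker ∂_1 − rank ∂_2 = (27 − 8) − 18 = 1, and ∂_2 has invariant factor 2 > 1, so H_1 ≅ Z ⊕ Z_2.
  H_2: rank ker ∂_2 − rank ∂_3 = (18 − 18) − 0 = 0, and there is no ∂_3, so H_2 ≅ 0.

(K is a triangulation of the Klein bottle.)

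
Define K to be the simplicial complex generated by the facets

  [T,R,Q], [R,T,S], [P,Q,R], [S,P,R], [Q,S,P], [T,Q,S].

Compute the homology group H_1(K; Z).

H_1 ≅ 0.

Take the total order P < Q < R < S < T on the vertex set. Then K (dimension 2) consists of the simplices:

  0-simplices (5): P, Q, R, S, T
  1-simplices (9): PQ, PR, PS, QR, QS, QT, RS, RT, ST
  2-simplices (6): PQR, PQS, PRS, QRT, QST, RST

giving chain groups C_0 ≅ Z^5, C_1 ≅ Z^9, C_2 ≅ Z^6.

The boundary map ∂_1: C_1 → C_0 sends each edge [p,q] (with p < q) to q − p. For instance
  ∂RT = T − R.
The resulting 5×9 matrix has rank 4, and its Smith normal form has invariant factors (1,1,1,1).

Boundary ∂_2: C_2 → C_1 maps a triangle to the signed sum of its edges. For instance
  ∂PQR = QR − PR + PQ,
  ∂RST = ST − RT + RS.
As a 9×6 matrix over Z this has rank 5, with invariant factors (1,1,1,1,1).

Computing H_k = (kernel of ∂_k) / (image of ∂_{k+1}):

  H_1: rank ker ∂_1 − rank ∂_2 = (9 − 4) − 5 = 0, and the invariant factors of ∂_2 are all 1, so H_1 = 0.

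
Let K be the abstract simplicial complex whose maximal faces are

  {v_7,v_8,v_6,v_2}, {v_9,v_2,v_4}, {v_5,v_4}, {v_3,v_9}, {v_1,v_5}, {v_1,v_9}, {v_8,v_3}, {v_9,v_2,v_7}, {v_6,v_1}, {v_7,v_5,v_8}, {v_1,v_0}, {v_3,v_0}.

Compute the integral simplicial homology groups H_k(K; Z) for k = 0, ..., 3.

H_0 = Z,  H_1 = Z^5,  H_2 = 0,  H_3 = 0.

Take the total order v_0 < v_1 < v_2 < v_3 < v_4 < v_5 < v_6 < v_7 < v_8 < v_9 on the vertex set. Then K (dimension 3) consists of the simplices:

  0-simplices (10): [v_0], [v_1], [v_2], [v_3], [v_4], [v_5], [v_6], [v_7], [v_8], [v_9]
  1-simplices (20): (20 of them)
  2-simplices (7): [v_2,v_4,v_9], [v_2,v_6,v_7], [v_2,v_6,v_8], [v_2,v_7,v_8], [v_2,v_7,v_9], [v_5,v_7,v_8], [v_6,v_7,v_8]
  3-simplices (1): [v_2,v_6,v_7,v_8]

Hence C_0 ≅ Z^10, C_1 ≅ Z^20, C_2 ≅ Z^7, C_3 ≅ Z^1.

Boundary ∂_1: C_1 → C_0 is given by ∂[p,q] = [q] − [p].
The 10×20 boundary matrix has rank 9 and Smith normal form diag(1,1,1,1,1,1,1,1,1).

Boundary ∂_2: C_2 → C_1 sends each 2-simplex [p,q,r] to [q,r] − [p,r] + [p,q]. For instance
  ∂[v_5,v_7,v_8] = [v_7,v_8] − [v_5,v_8] + [v_5,v_7],
  ∂[v_2,v_6,v_7] = [v_6,v_7] − [v_2,v_7] + [v_2,v_6].
As a 20×7 matrix over Z this has rank 6, with invariant factors (1,1,1,1,1,1).

The boundary map ∂_3: C_3 → C_2 sends each 3-simplex σ to the alternating sum Σ_i (−1)^i (σ with its i-th vertex removed). For instance
  ∂[v_2,v_6,v_7,v_8] = [v_6,v_7,v_8] − [v_2,v_7,v_8] + [v_2,v_6,v_8] − [v_2,v_6,v_7].
This gives a 7×1 integer matrix of rank 1; reducing to Smith normal form yields diagonal entries (1).

Now H_k = ker ∂_k / im ∂_{k+1}, so:

  H_0: rank C_0 − rank ∂_1 = 10 − 9 = 1, and the invariant factors of ∂_1 are all 1, so H_0 = Z.
  H_1: rank ker ∂_1 − rank ∂_2 = (20 − 9) − 6 = 5, and the invariant factors of ∂_2 are all 1, so H_1 = Z^5.
  H_2: rank ker ∂_2 − rank ∂_3 = (7 − 6) − 1 = 0, and the invariant factors of ∂_3 are all 1, so H_2 = 0.
  H_3: rank ker ∂_3 − rank ∂_4 = (1 − 1) − 0 = 0, and there is no ∂_4, so H_3 = 0.

As a check, the Euler characteristic is 10 − 20 + 7 − 1 = -4, which agrees with 1 − 5 + 0 − 0 = -4.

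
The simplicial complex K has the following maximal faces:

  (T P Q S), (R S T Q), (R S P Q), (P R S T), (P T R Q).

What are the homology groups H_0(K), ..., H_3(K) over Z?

H_0 ≅ Z,  H_1 = 0,  H_2 = 0,  H_3 ≅ Z.

Fix the vertex order P < Q < R < S < T and write every simplex with vertices in increasing order. Then dim K = 3 and the simplices of K are:

  0-simplices (5): P, Q, R, S, T
  1-simplices (10): PQ, PR, PS, PT, QR, QS, QT, RS, RT, ST
  2-simplices (10): PQR, PQS, PQT, PRS, PRT, PST, QRS, QRT, QST, RST
  3-simplices (5): PQRS, PQRT, PQST, PRST, QRST

so the chain groups are C_0 ≅ Z^5, C_1 ≅ Z^10, C_2 ≅ Z^10, C_3 ≅ Z^5.

Boundary ∂_1: C_1 → C_0 sends each edge [p,q] (with p < q) to q − p. For instance
  ∂PR = R − P.
The resulting 5×10 matrix has rank 4, and its Smith normal form has invariant factors (1,1,1,1).

The boundary map ∂_2: C_2 → C_1 sends each 2-simplex [p,q,r] to [q,r] − [p,r] + [p,q]. For instance
  ∂RST = ST − RT + RS,
  ∂PQT = QT − PT + PQ.
The 10×10 boundary matrix has rank 6 and Smith normal form diag(1,1,1,1,1,1).

The boundary map ∂_3: C_3 → C_2 sends each 3-simplex σ to the alternating sum Σ_i (−1)^i (σ with its i-th vertex removed). For instance
  ∂QRST = RST − QST + QRT − QRS,
  ∂PRST = RST − PST + PRT − PRS.
This gives a 10×5 integer matrix of rank 4; reducing to Smith normal form yields diagonal entries (1,1,1,1).

From H_k ≅ ker(∂_k) / im(∂_{k+1}) we obtain:

  H_0: rank C_0 − rank ∂_1 = 5 − 4 = 1, and the invariant factors of ∂_1 are all 1, so H_0 ≅ Z.
  H_1: rank ker ∂_1 − rank ∂_2 = (10 − 4) − 6 = 0, and the invariant factors of ∂_2 are all 1, so H_1 ≅ 0.
  H_2: rank ker ∂_2 − rank ∂_3 = (10 − 6) − 4 = 0, and the invariant factors of ∂_3 are all 1, so H_2 ≅ 0.
  H_3: rank ker ∂_3 − rank ∂_4 = (5 − 4) − 0 = 1, and there is no ∂_4, so H_3 ≅ Z.

As a check, the Euler characteristic is 5 − 10 + 10 − 5 = 0, which agrees with 1 − 0 + 0 − 1 = 0.
(K is a triangulation of the 3-sphere S^3.)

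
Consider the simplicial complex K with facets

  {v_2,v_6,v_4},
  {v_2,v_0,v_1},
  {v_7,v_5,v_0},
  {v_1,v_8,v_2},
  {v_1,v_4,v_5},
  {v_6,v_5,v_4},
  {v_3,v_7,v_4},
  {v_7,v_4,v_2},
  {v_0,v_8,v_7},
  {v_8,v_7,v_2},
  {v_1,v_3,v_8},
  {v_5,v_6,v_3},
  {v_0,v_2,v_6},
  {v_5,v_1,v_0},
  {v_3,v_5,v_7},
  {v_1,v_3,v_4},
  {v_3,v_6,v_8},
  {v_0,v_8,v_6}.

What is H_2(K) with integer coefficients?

We work with the vertex ordering v_0 < v_1 < v_2 < v_3 < v_4 < v_5 < v_6 < v_7 < v_8. The simplices of K, each written with vertices in increasing order, are:

  0-simplices (9): [v_0], [v_1], [v_2], [v_3], [v_4], [v_5], [v_6], [v_7], [v_8]
  1-simplices (27): (27 of them)
  2-simplices (18): (18 of them)

Hence C_0 ≅ Z^9, C_1 ≅ Z^27, C_2 ≅ Z^18.

The boundary map ∂_1: C_1 → C_0 maps an edge to its endpoints' difference, ∂[p,q] = q − p. For instance
  ∂[v_4,v_7] = [v_7] − [v_4].
The resulting 9×27 matrix has rank 8, and its Smith normal form has invariant factors (1,1,1,1,1,1,1,1).

Boundary ∂_2: C_2 → C_1 acts by ∂[p,q,r] = [q,r] − [p,r] + [p,q]. For instance
  ∂[v_0,v_1,v_5] = [v_1,v_5] − [v_0,v_5] + [v_0,v_1],
  ∂[v_2,v_4,v_6] = [v_4,v_6] − [v_2,v_6] + [v_2,v_4].
The resulting 27×18 matrix has rank 18, and its Smith normal form has invariant factors (1,1,1,1,1,1,1,1,1,1,1,1,1,1,1,1,1,2).

Now H_k = ker ∂_k / im ∂_{k+1}, so:

  H_2: rank ker ∂_2 − rank ∂_3 = (18 − 18) − 0 = 0, and there is no ∂_3, so H_2 ≅ 0.

H_2 = 0.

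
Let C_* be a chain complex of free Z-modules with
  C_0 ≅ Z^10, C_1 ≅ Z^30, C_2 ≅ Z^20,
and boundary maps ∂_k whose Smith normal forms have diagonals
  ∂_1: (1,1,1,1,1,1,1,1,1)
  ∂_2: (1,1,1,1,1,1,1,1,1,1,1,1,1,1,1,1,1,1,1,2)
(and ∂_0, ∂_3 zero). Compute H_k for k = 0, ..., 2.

H_0 ≅ Z,  H_1 ≅ Z ⊕ Z/2,  H_2 = 0.

H_0: b_0 = 10 − 0 − 9 = 1; torsion from ∂_1 factors > 1: none. So H_0 ≅ Z.
H_1: b_1 = 30 − 9 − 20 = 1; torsion from ∂_2 factors > 1: [2]. So H_1 ≅ Z ⊕ Z/2.
H_2: b_2 = 20 − 20 − 0 = 0; torsion from ∂_3 factors > 1: none. So H_2 ≅ 0.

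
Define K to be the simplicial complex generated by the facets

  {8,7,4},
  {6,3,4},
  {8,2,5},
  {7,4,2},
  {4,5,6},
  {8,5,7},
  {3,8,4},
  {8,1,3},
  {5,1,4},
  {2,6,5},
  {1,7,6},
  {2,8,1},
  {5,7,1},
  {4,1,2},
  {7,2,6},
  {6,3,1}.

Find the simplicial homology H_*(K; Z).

H_0 = Z,  H_1 = Z^2,  H_2 = Z.

Take the total order 1 < 2 < 3 < 4 < 5 < 6 < 7 < 8 on the vertex set. Then K (dimension 2) consists of the simplices:

  0-simplices (8): [1], [2], [3], [4], [5], [6], [7], [8]
  1-simplices (24): (24 of them)
  2-simplices (16): [1,2,4], [1,2,8], [1,3,6], [1,3,8], [1,4,5], [1,5,7], [1,6,7], [2,4,7], [2,5,6], [2,5,8], [2,6,7], [3,4,6], [3,4,8], [4,5,6], [4,7,8], [5,7,8]

so the chain groups are C_0 ≅ Z^8, C_1 ≅ Z^24, C_2 ≅ Z^16.

Boundary ∂_1: C_1 → C_0 is given by ∂[p,q] = [q] − [p].
The resulting 8×24 matrix has rank 7, and its Smith normal form has invariant factors (1,1,1,1,1,1,1).

Boundary ∂_2: C_2 → C_1 maps a triangle to the signed sum of its edges. For instance
  ∂[1,3,8] = [3,8] − [1,8] + [1,3],
  ∂[1,4,5] = [4,5] − [1,5] + [1,4].
This gives a 24×16 integer matrix of rank 15; reducing to Smith normal form yields diagonal entries (1,1,1,1,1,1,1,1,1,1,1,1,1,1,1).

Computing H_k = (kernel of ∂_k) / (image of ∂_{k+1}):

  H_0: rank C_0 − rank ∂_1 = 8 − 7 = 1, and the invariant factors of ∂_1 are all 1, so H_0 = Z.
  H_1: rank ker ∂_1 − rank ∂_2 = (24 − 7) − 15 = 2, and the invariant factors of ∂_2 are all 1, so H_1 = Z^2.
  H_2: rank ker ∂_2 − rank ∂_3 = (16 − 15) − 0 = 1, and there is no ∂_3, so H_2 = Z.

(K is a triangulation of the torus T^2.)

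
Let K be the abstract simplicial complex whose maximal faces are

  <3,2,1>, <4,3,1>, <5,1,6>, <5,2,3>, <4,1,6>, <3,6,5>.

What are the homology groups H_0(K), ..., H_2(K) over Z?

Order the vertices as 1 < 2 < 3 < 4 < 5 < 6. Listing each simplex with vertices in this order, K has dimension 2 with simplices:

  0-simplices (6): [1], [2], [3], [4], [5], [6]
  1-simplices (12): [1,2], [1,3], [1,4], [1,5], [1,6], [2,3], [2,5], [3,4], [3,5], [3,6], [4,6], [5,6]
  2-simplices (6): [1,2,3], [1,3,4], [1,4,6], [1,5,6], [2,3,5], [3,5,6]

so the chain groups are C_0 ≅ Z^6, C_1 ≅ Z^12, C_2 ≅ Z^6.

∂_1: C_1 → C_0 sends each edge [p,q] (with p < q) to q − p.
This gives a 6×12 integer matrix of rank 5; reducing to Smith normal form yields diagonal entries (1,1,1,1,1).

The boundary map ∂_2: C_2 → C_1 sends each 2-simplex [p,q,r] to [q,r] − [p,r] + [p,q]. For instance
  ∂[1,3,4] = [3,4] − [1,4] + [1,3],
  ∂[1,2,3] = [2,3] − [1,3] + [1,2].
The resulting 12×6 matrix has rank 6, and its Smith normal form has invariant factors (1,1,1,1,1,1).

Computing H_k = (kernel of ∂_k) / (image of ∂_{k+1}):

  H_0: rank C_0 − rank ∂_1 = 6 − 5 = 1, and the invariant factors of ∂_1 are all 1, so H_0 ≅ Z.
  H_1: rank ker ∂_1 − rank ∂_2 = (12 − 5) − 6 = 1, and the invariant factors of ∂_2 are all 1, so H_1 ≅ Z.
  H_2: rank ker ∂_2 − rank ∂_3 = (6 − 6) − 0 = 0, and there is no ∂_3, so H_2 ≅ 0.

As a check, the Euler characteristic is 6 − 12 + 6 = 0, which agrees with 1 − 1 + 0 = 0.

H_0 ≅ Z,  H_1 ≅ Z,  H_2 = 0.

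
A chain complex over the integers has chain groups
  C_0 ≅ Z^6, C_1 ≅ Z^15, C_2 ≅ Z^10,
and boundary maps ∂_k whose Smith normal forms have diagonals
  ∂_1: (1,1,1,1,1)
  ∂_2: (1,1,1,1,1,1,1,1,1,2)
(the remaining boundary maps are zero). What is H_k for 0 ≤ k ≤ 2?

H_0 = Z,  H_1 = Z/2Z,  H_2 = 0.

H_0: b_0 = 6 − 0 − 5 = 1; torsion from ∂_1 factors > 1: none. So H_0 = Z.
H_1: b_1 = 15 − 5 − 10 = 0; torsion from ∂_2 factors > 1: [2]. So H_1 = Z/2Z.
H_2: b_2 = 10 − 10 − 0 = 0; torsion from ∂_3 factors > 1: none. So H_2 = 0.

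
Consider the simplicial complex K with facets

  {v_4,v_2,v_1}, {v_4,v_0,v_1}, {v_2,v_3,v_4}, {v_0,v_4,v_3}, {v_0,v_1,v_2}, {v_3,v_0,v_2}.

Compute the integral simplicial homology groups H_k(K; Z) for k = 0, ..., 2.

Order the vertices as v_0 < v_1 < v_2 < v_3 < v_4. Listing each simplex with vertices in this order, K has dimension 2 with simplices:

  0-simplices (5): [v_0], [v_1], [v_2], [v_3], [v_4]
  1-simplices (9): [v_0,v_1], [v_0,v_2], [v_0,v_3], [v_0,v_4], [v_1,v_2], [v_1,v_4], [v_2,v_3], [v_2,v_4], [v_3,v_4]
  2-simplices (6): [v_0,v_1,v_2], [v_0,v_1,v_4], [v_0,v_2,v_3], [v_0,v_3,v_4], [v_1,v_2,v_4], [v_2,v_3,v_4]

giving chain groups C_0 ≅ Z^5, C_1 ≅ Z^9, C_2 ≅ Z^6.

The boundary map ∂_1: C_1 → C_0 sends each edge [p,q] (with p < q) to q − p.
The 5×9 boundary matrix has rank 4 and Smith normal form diag(1,1,1,1).

The boundary map ∂_2: C_2 → C_1 sends each 2-simplex [p,q,r] to [q,r] − [p,r] + [p,q]. For instance
  ∂[v_0,v_3,v_4] = [v_3,v_4] − [v_0,v_4] + [v_0,v_3],
  ∂[v_1,v_2,v_4] = [v_2,v_4] − [v_1,v_4] + [v_1,v_2].
The resulting 9×6 matrix has rank 5, and its Smith normal form has invariant factors (1,1,1,1,1).

From H_k ≅ ker(∂_k) / im(∂_{k+1}) we obtain:

  H_0: rank C_0 − rank ∂_1 = 5 − 4 = 1, and the invariant factors of ∂_1 are all 1, so H_0 ≅ Z.
  H_1: rank ker ∂_1 − rank ∂_2 = (9 − 4) − 5 = 0, and the invariant factors of ∂_2 are all 1, so H_1 ≅ 0.
  H_2: rank ker ∂_2 − rank ∂_3 = (6 − 5) − 0 = 1, and there is no ∂_3, so H_2 ≅ Z.

As a check, the Euler characteristic is 5 − 9 + 6 = 2, which agrees with 1 − 0 + 1 = 2.

H_0 = Z,  H_1 = 0,  H_2 = Z.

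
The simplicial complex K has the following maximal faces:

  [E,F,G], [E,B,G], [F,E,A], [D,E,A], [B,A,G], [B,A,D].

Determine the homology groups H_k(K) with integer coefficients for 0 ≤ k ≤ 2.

H_0 ≅ Z,  H_1 ≅ Z,  H_2 = 0.

Order the vertices as A < B < D < E < F < G. Listing each simplex with vertices in this order, K has dimension 2 with simplices:

  0-simplices (6): A, B, D, E, F, G
  1-simplices (12): AB, AD, AE, AF, AG, BD, BE, BG, DE, EF, EG, FG
  2-simplices (6): ABD, ABG, ADE, AEF, BEG, EFG

so the chain groups are C_0 ≅ Z^6, C_1 ≅ Z^12, C_2 ≅ Z^6.

Boundary ∂_1: C_1 → C_0 is given by ∂[p,q] = [q] − [p].
The resulting 6×12 matrix has rank 5, and its Smith normal form has invariant factors (1,1,1,1,1).

∂_2: C_2 → C_1 maps a triangle to the signed sum of its edges. For instance
  ∂ABG = BG − AG + AB,
  ∂AEF = EF − AF + AE.
This gives a 12×6 integer matrix of rank 6; reducing to Smith normal form yields diagonal entries (1,1,1,1,1,1).

Now H_k = ker ∂_k / im ∂_{k+1}, so:

  H_0: rank C_0 − rank ∂_1 = 6 − 5 = 1, and the invariant factors of ∂_1 are all 1, so H_0 ≅ Z.
  H_1: rank ker ∂_1 − rank ∂_2 = (12 − 5) − 6 = 1, and the invariant factors of ∂_2 are all 1, so H_1 ≅ Z.
  H_2: rank ker ∂_2 − rank ∂_3 = (6 − 6) − 0 = 0, and there is no ∂_3, so H_2 ≅ 0.

As a check, the Euler characteristic is 6 − 12 + 6 = 0, which agrees with 1 − 1 + 0 = 0.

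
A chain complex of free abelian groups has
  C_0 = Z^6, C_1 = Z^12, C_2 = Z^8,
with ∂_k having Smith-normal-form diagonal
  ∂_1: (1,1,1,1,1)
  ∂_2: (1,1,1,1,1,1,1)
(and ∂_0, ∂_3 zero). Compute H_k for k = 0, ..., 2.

H_0 = Z,  H_1 = 0,  H_2 = Z.

H_0: b_0 = 6 − 0 − 5 = 1; torsion from ∂_1 factors > 1: none. So H_0 = Z.
H_1: b_1 = 12 − 5 − 7 = 0; torsion from ∂_2 factors > 1: none. So H_1 = 0.
H_2: b_2 = 8 − 7 − 0 = 1; torsion from ∂_3 factors > 1: none. So H_2 = Z.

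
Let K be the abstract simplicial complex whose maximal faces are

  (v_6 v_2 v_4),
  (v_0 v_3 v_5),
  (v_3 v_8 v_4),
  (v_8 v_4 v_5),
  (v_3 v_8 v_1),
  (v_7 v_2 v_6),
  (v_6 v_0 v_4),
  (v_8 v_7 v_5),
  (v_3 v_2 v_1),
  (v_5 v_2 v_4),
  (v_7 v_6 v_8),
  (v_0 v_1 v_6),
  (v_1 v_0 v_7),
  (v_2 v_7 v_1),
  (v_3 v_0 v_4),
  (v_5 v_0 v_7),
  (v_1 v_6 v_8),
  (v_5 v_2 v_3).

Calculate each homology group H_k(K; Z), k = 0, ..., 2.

We work with the vertex ordering v_0 < v_1 < v_2 < v_3 < v_4 < v_5 < v_6 < v_7 < v_8. The simplices of K, each written with vertices in increasing order, are:

  0-simplices (9): [v_0], [v_1], [v_2], [v_3], [v_4], [v_5], [v_6], [v_7], [v_8]
  1-simplices (27): (27 of them)
  2-simplices (18): (18 of them)

so the chain groups are C_0 ≅ Z^9, C_1 ≅ Z^27, C_2 ≅ Z^18.

The boundary map ∂_1: C_1 → C_0 is given by ∂[p,q] = [q] − [p].
The resulting 9×27 matrix has rank 8, and its Smith normal form has invariant factors (1,1,1,1,1,1,1,1).

∂_2: C_2 → C_1 maps a triangle to the signed sum of its edges. For instance
  ∂[v_2,v_6,v_7] = [v_6,v_7] − [v_2,v_7] + [v_2,v_6],
  ∂[v_6,v_7,v_8] = [v_7,v_8] − [v_6,v_8] + [v_6,v_7].
The resulting 27×18 matrix has rank 18, and its Smith normal form has invariant factors (1,1,1,1,1,1,1,1,1,1,1,1,1,1,1,1,1,2).

From H_k ≅ ker(∂_k) / im(∂_{k+1}) we obtain:

  H_0: rank C_0 − rank ∂_1 = 9 − 8 = 1, and the invariant factors of ∂_1 are all 1, so H_0 = Z.
  H_1: rank ker ∂_1 − rank ∂_2 = (27 − 8) − 18 = 1, and ∂_2 has invariant factor 2 > 1, so H_1 = Z ⊕ Z_2.
  H_2: rank ker ∂_2 − rank ∂_3 = (18 − 18) − 0 = 0, and there is no ∂_3, so H_2 = 0.

(K is a triangulation of the Klein bottle.)

H_0 ≅ Z,  H_1 ≅ Z ⊕ Z_2,  H_2 = 0.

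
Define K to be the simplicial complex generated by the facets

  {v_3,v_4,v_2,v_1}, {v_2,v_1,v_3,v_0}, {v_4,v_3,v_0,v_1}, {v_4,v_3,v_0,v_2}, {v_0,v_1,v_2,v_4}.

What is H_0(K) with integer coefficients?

H_0 ≅ Z.

Order the vertices as v_0 < v_1 < v_2 < v_3 < v_4. Listing each simplex with vertices in this order, K has dimension 3 with simplices:

  0-simplices (5): [v_0], [v_1], [v_2], [v_3], [v_4]
  1-simplices (10): [v_0,v_1], [v_0,v_2], [v_0,v_3], [v_0,v_4], [v_1,v_2], [v_1,v_3], [v_1,v_4], [v_2,v_3], [v_2,v_4], [v_3,v_4]
  2-simplices (10): [v_0,v_1,v_2], [v_0,v_1,v_3], [v_0,v_1,v_4], [v_0,v_2,v_3], [v_0,v_2,v_4], [v_0,v_3,v_4], [v_1,v_2,v_3], [v_1,v_2,v_4], [v_1,v_3,v_4], [v_2,v_3,v_4]
  3-simplices (5): [v_0,v_1,v_2,v_3], [v_0,v_1,v_2,v_4], [v_0,v_1,v_3,v_4], [v_0,v_2,v_3,v_4], [v_1,v_2,v_3,v_4]

Hence C_0 ≅ Z^5, C_1 ≅ Z^10, C_2 ≅ Z^10, C_3 ≅ Z^5.

∂_1: C_1 → C_0 maps an edge to its endpoints' difference, ∂[p,q] = q − p. For instance
  ∂[v_1,v_2] = [v_2] − [v_1].
As a 5×10 matrix over Z this has rank 4, with invariant factors (1,1,1,1).

∂_2: C_2 → C_1 sends each 2-simplex [p,q,r] to [q,r] − [p,r] + [p,q]. For instance
  ∂[v_0,v_3,v_4] = [v_3,v_4] − [v_0,v_4] + [v_0,v_3],
  ∂[v_0,v_2,v_4] = [v_2,v_4] − [v_0,v_4] + [v_0,v_2].
The resulting 10×10 matrix has rank 6, and its Smith normal form has invariant factors (1,1,1,1,1,1).

∂_3: C_3 → C_2 sends each 3-simplex σ to the alternating sum Σ_i (−1)^i (σ with its i-th vertex removed). For instance
  ∂[v_0,v_2,v_3,v_4] = [v_2,v_3,v_4] − [v_0,v_3,v_4] + [v_0,v_2,v_4] − [v_0,v_2,v_3],
  ∂[v_0,v_1,v_2,v_3] = [v_1,v_2,v_3] − [v_0,v_2,v_3] + [v_0,v_1,v_3] − [v_0,v_1,v_2].
This gives a 10×5 integer matrix of rank 4; reducing to Smith normal form yields diagonal entries (1,1,1,1).

Reading off H_k = ker ∂_k / im ∂_{k+1}:

  H_0: rank C_0 − rank ∂_1 = 5 − 4 = 1, and the invariant factors of ∂_1 are all 1, so H_0 = Z.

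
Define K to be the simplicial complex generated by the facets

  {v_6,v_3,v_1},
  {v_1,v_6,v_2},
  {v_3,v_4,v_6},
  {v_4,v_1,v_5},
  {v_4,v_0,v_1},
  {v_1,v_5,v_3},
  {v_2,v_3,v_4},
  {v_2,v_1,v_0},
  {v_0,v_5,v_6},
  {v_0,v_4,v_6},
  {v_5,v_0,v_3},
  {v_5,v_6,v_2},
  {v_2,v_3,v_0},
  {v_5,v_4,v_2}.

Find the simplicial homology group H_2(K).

H_2 ≅ Z.

Order the vertices as v_0 < v_1 < v_2 < v_3 < v_4 < v_5 < v_6. Listing each simplex with vertices in this order, K has dimension 2 with simplices:

  0-simplices (7): [v_0], [v_1], [v_2], [v_3], [v_4], [v_5], [v_6]
  1-simplices (21): (21 of them)
  2-simplices (14): (14 of them)

giving chain groups C_0 ≅ Z^7, C_1 ≅ Z^21, C_2 ≅ Z^14.

∂_1: C_1 → C_0 sends each edge [p,q] (with p < q) to q − p. For instance
  ∂[v_0,v_2] = [v_2] − [v_0].
As a 7×21 matrix over Z this has rank 6, with invariant factors (1,1,1,1,1,1).

Boundary ∂_2: C_2 → C_1 acts by ∂[p,q,r] = [q,r] − [p,r] + [p,q]. For instance
  ∂[v_3,v_4,v_6] = [v_4,v_6] − [v_3,v_6] + [v_3,v_4],
  ∂[v_0,v_3,v_5] = [v_3,v_5] − [v_0,v_5] + [v_0,v_3].
The resulting 21×14 matrix has rank 13, and its Smith normal form has invariant factors (1,1,1,1,1,1,1,1,1,1,1,1,1).

Reading off H_k = ker ∂_k / im ∂_{k+1}:

  H_2: rank ker ∂_2 − rank ∂_3 = (14 − 13) − 0 = 1, and there is no ∂_3, so H_2 = Z.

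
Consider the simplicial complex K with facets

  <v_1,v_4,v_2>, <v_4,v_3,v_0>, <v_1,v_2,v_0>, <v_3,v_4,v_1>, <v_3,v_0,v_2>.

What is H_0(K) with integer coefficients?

H_0 ≅ Z.

K has 5 vertices, 10 edges, 5 triangles.
rank ∂_0 = 0, rank ∂_1 = 4 ⇒ b_0 = 5 − 0 − 4 = 1; all invariant factors of ∂_1 are 1 so no torsion. So H_0 ≅ Z.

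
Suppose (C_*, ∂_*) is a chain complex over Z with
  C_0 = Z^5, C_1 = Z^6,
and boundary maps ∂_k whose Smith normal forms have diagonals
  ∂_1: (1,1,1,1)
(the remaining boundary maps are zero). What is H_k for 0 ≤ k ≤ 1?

H_0 ≅ Z,  H_1 ≅ Z^2.

H_0: b_0 = 5 − 0 − 4 = 1; torsion from ∂_1 factors > 1: none. So H_0 ≅ Z.
H_1: b_1 = 6 − 4 − 0 = 2; torsion from ∂_2 factors > 1: none. So H_1 ≅ Z^2.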